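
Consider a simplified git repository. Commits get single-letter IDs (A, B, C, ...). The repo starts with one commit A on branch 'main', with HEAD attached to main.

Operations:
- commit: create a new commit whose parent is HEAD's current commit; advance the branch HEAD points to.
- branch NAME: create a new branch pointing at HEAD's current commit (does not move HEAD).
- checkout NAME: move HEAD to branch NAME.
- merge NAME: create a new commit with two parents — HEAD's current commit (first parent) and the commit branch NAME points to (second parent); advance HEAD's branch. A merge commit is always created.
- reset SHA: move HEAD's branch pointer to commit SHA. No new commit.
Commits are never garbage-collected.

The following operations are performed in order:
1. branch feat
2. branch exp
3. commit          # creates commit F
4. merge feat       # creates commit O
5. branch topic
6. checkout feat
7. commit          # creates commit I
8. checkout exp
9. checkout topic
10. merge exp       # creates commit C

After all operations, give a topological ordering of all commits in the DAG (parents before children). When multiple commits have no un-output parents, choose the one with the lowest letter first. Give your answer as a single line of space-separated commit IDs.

After op 1 (branch): HEAD=main@A [feat=A main=A]
After op 2 (branch): HEAD=main@A [exp=A feat=A main=A]
After op 3 (commit): HEAD=main@F [exp=A feat=A main=F]
After op 4 (merge): HEAD=main@O [exp=A feat=A main=O]
After op 5 (branch): HEAD=main@O [exp=A feat=A main=O topic=O]
After op 6 (checkout): HEAD=feat@A [exp=A feat=A main=O topic=O]
After op 7 (commit): HEAD=feat@I [exp=A feat=I main=O topic=O]
After op 8 (checkout): HEAD=exp@A [exp=A feat=I main=O topic=O]
After op 9 (checkout): HEAD=topic@O [exp=A feat=I main=O topic=O]
After op 10 (merge): HEAD=topic@C [exp=A feat=I main=O topic=C]
commit A: parents=[]
commit C: parents=['O', 'A']
commit F: parents=['A']
commit I: parents=['A']
commit O: parents=['F', 'A']

Answer: A F I O C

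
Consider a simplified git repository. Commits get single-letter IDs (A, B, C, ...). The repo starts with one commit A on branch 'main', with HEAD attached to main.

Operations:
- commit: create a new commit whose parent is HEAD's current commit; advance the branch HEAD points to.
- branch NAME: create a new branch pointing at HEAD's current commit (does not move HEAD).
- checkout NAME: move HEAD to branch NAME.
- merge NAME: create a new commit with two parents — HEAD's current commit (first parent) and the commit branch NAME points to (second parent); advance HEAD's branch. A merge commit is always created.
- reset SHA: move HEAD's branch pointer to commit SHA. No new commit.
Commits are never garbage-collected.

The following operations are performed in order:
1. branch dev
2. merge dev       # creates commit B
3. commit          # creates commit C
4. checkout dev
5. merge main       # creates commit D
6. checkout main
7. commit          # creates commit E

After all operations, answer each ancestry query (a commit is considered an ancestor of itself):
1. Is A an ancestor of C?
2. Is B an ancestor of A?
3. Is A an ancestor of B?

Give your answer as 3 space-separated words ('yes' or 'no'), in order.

Answer: yes no yes

Derivation:
After op 1 (branch): HEAD=main@A [dev=A main=A]
After op 2 (merge): HEAD=main@B [dev=A main=B]
After op 3 (commit): HEAD=main@C [dev=A main=C]
After op 4 (checkout): HEAD=dev@A [dev=A main=C]
After op 5 (merge): HEAD=dev@D [dev=D main=C]
After op 6 (checkout): HEAD=main@C [dev=D main=C]
After op 7 (commit): HEAD=main@E [dev=D main=E]
ancestors(C) = {A,B,C}; A in? yes
ancestors(A) = {A}; B in? no
ancestors(B) = {A,B}; A in? yes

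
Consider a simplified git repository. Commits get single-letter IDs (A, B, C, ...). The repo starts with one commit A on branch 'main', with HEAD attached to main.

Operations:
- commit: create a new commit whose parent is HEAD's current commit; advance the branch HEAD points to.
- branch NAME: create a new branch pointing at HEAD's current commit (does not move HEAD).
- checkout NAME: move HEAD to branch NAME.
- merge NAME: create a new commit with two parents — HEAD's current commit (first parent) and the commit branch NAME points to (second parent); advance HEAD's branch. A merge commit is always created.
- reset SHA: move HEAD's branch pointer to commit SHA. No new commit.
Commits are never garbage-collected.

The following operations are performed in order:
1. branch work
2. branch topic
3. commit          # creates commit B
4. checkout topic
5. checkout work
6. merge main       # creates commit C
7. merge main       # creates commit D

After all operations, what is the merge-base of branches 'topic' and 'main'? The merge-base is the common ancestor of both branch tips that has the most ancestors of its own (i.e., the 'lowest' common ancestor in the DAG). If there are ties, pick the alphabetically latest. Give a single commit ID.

After op 1 (branch): HEAD=main@A [main=A work=A]
After op 2 (branch): HEAD=main@A [main=A topic=A work=A]
After op 3 (commit): HEAD=main@B [main=B topic=A work=A]
After op 4 (checkout): HEAD=topic@A [main=B topic=A work=A]
After op 5 (checkout): HEAD=work@A [main=B topic=A work=A]
After op 6 (merge): HEAD=work@C [main=B topic=A work=C]
After op 7 (merge): HEAD=work@D [main=B topic=A work=D]
ancestors(topic=A): ['A']
ancestors(main=B): ['A', 'B']
common: ['A']

Answer: A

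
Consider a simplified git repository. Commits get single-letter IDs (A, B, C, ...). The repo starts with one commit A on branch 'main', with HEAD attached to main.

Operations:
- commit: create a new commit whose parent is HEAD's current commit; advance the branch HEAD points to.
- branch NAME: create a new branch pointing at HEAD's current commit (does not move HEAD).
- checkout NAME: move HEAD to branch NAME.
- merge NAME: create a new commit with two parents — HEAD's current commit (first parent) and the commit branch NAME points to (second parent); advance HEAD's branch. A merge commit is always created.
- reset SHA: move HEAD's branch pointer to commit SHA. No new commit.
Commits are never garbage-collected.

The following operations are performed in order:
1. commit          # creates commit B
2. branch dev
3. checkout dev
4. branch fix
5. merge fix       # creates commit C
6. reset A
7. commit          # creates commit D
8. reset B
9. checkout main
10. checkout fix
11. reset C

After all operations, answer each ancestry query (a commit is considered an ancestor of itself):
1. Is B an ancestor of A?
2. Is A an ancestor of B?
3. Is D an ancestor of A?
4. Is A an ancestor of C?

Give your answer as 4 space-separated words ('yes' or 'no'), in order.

Answer: no yes no yes

Derivation:
After op 1 (commit): HEAD=main@B [main=B]
After op 2 (branch): HEAD=main@B [dev=B main=B]
After op 3 (checkout): HEAD=dev@B [dev=B main=B]
After op 4 (branch): HEAD=dev@B [dev=B fix=B main=B]
After op 5 (merge): HEAD=dev@C [dev=C fix=B main=B]
After op 6 (reset): HEAD=dev@A [dev=A fix=B main=B]
After op 7 (commit): HEAD=dev@D [dev=D fix=B main=B]
After op 8 (reset): HEAD=dev@B [dev=B fix=B main=B]
After op 9 (checkout): HEAD=main@B [dev=B fix=B main=B]
After op 10 (checkout): HEAD=fix@B [dev=B fix=B main=B]
After op 11 (reset): HEAD=fix@C [dev=B fix=C main=B]
ancestors(A) = {A}; B in? no
ancestors(B) = {A,B}; A in? yes
ancestors(A) = {A}; D in? no
ancestors(C) = {A,B,C}; A in? yes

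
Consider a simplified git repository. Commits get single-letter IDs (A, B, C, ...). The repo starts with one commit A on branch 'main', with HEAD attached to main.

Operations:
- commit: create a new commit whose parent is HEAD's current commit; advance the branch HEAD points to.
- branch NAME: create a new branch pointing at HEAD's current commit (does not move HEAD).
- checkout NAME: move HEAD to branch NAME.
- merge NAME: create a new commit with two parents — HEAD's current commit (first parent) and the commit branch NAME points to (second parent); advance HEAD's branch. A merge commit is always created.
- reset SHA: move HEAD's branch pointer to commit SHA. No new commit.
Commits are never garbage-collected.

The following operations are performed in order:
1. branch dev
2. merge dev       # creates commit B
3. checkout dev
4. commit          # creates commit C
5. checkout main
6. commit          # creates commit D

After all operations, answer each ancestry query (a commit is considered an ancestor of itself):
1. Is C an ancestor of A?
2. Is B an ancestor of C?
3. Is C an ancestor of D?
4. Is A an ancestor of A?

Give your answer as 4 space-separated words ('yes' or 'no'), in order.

After op 1 (branch): HEAD=main@A [dev=A main=A]
After op 2 (merge): HEAD=main@B [dev=A main=B]
After op 3 (checkout): HEAD=dev@A [dev=A main=B]
After op 4 (commit): HEAD=dev@C [dev=C main=B]
After op 5 (checkout): HEAD=main@B [dev=C main=B]
After op 6 (commit): HEAD=main@D [dev=C main=D]
ancestors(A) = {A}; C in? no
ancestors(C) = {A,C}; B in? no
ancestors(D) = {A,B,D}; C in? no
ancestors(A) = {A}; A in? yes

Answer: no no no yes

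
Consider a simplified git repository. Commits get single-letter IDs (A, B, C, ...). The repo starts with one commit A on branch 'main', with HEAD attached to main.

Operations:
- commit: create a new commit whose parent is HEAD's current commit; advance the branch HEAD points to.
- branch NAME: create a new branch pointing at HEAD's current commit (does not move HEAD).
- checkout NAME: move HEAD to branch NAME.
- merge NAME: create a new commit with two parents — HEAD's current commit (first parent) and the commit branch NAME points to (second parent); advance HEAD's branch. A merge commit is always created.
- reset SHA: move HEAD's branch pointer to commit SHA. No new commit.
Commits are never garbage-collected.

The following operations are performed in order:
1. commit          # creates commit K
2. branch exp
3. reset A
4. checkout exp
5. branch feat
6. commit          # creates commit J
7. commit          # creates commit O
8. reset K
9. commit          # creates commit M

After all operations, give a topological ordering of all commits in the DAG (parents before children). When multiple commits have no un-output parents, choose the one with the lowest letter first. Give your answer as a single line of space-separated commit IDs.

After op 1 (commit): HEAD=main@K [main=K]
After op 2 (branch): HEAD=main@K [exp=K main=K]
After op 3 (reset): HEAD=main@A [exp=K main=A]
After op 4 (checkout): HEAD=exp@K [exp=K main=A]
After op 5 (branch): HEAD=exp@K [exp=K feat=K main=A]
After op 6 (commit): HEAD=exp@J [exp=J feat=K main=A]
After op 7 (commit): HEAD=exp@O [exp=O feat=K main=A]
After op 8 (reset): HEAD=exp@K [exp=K feat=K main=A]
After op 9 (commit): HEAD=exp@M [exp=M feat=K main=A]
commit A: parents=[]
commit J: parents=['K']
commit K: parents=['A']
commit M: parents=['K']
commit O: parents=['J']

Answer: A K J M O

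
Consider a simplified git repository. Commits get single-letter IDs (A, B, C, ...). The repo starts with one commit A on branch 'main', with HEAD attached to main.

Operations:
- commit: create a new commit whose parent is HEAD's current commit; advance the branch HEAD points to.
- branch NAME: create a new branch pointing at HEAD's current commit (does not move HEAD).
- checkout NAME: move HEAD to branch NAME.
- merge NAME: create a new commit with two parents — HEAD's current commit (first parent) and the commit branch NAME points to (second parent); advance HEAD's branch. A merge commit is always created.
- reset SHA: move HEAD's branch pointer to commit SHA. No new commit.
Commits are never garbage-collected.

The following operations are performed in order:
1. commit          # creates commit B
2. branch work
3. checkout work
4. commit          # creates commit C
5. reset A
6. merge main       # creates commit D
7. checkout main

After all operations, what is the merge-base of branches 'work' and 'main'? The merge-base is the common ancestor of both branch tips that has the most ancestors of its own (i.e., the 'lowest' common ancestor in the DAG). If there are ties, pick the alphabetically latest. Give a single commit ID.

After op 1 (commit): HEAD=main@B [main=B]
After op 2 (branch): HEAD=main@B [main=B work=B]
After op 3 (checkout): HEAD=work@B [main=B work=B]
After op 4 (commit): HEAD=work@C [main=B work=C]
After op 5 (reset): HEAD=work@A [main=B work=A]
After op 6 (merge): HEAD=work@D [main=B work=D]
After op 7 (checkout): HEAD=main@B [main=B work=D]
ancestors(work=D): ['A', 'B', 'D']
ancestors(main=B): ['A', 'B']
common: ['A', 'B']

Answer: B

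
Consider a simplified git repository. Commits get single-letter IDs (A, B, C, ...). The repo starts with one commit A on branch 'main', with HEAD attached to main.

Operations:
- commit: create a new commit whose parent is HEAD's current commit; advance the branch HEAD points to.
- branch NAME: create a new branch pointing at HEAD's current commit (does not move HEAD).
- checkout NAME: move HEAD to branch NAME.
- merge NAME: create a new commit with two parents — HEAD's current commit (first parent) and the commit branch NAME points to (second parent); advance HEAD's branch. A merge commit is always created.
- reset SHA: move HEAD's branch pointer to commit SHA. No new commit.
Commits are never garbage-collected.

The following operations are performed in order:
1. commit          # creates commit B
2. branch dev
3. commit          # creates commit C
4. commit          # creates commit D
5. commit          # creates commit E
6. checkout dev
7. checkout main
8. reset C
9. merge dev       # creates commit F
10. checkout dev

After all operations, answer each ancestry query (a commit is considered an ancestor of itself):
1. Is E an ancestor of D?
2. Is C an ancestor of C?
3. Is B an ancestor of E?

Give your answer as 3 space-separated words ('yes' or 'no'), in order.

After op 1 (commit): HEAD=main@B [main=B]
After op 2 (branch): HEAD=main@B [dev=B main=B]
After op 3 (commit): HEAD=main@C [dev=B main=C]
After op 4 (commit): HEAD=main@D [dev=B main=D]
After op 5 (commit): HEAD=main@E [dev=B main=E]
After op 6 (checkout): HEAD=dev@B [dev=B main=E]
After op 7 (checkout): HEAD=main@E [dev=B main=E]
After op 8 (reset): HEAD=main@C [dev=B main=C]
After op 9 (merge): HEAD=main@F [dev=B main=F]
After op 10 (checkout): HEAD=dev@B [dev=B main=F]
ancestors(D) = {A,B,C,D}; E in? no
ancestors(C) = {A,B,C}; C in? yes
ancestors(E) = {A,B,C,D,E}; B in? yes

Answer: no yes yes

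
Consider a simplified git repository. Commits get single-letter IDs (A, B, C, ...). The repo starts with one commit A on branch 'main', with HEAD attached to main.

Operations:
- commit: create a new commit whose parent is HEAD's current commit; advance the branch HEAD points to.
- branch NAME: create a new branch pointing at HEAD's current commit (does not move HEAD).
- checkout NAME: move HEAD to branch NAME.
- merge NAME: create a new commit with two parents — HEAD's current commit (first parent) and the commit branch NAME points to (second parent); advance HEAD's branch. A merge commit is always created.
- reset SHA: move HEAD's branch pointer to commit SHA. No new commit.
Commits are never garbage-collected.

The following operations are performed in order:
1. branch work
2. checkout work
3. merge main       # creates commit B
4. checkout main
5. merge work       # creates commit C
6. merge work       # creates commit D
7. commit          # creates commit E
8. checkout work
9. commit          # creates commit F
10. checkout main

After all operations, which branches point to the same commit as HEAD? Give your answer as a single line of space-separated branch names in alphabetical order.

After op 1 (branch): HEAD=main@A [main=A work=A]
After op 2 (checkout): HEAD=work@A [main=A work=A]
After op 3 (merge): HEAD=work@B [main=A work=B]
After op 4 (checkout): HEAD=main@A [main=A work=B]
After op 5 (merge): HEAD=main@C [main=C work=B]
After op 6 (merge): HEAD=main@D [main=D work=B]
After op 7 (commit): HEAD=main@E [main=E work=B]
After op 8 (checkout): HEAD=work@B [main=E work=B]
After op 9 (commit): HEAD=work@F [main=E work=F]
After op 10 (checkout): HEAD=main@E [main=E work=F]

Answer: main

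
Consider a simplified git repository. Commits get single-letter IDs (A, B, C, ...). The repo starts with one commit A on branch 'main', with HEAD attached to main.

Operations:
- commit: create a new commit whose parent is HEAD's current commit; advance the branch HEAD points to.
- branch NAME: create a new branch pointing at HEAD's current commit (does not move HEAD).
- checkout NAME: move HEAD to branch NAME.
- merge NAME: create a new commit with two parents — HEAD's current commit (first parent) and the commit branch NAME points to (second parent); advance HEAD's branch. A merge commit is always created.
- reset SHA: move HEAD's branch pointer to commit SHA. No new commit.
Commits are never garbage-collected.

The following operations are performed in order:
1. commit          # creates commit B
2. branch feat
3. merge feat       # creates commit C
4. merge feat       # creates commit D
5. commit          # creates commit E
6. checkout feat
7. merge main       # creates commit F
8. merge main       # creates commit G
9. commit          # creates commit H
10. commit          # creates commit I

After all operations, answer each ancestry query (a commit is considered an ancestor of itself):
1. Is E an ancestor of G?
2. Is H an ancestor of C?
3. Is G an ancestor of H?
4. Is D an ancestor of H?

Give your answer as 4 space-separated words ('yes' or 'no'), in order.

Answer: yes no yes yes

Derivation:
After op 1 (commit): HEAD=main@B [main=B]
After op 2 (branch): HEAD=main@B [feat=B main=B]
After op 3 (merge): HEAD=main@C [feat=B main=C]
After op 4 (merge): HEAD=main@D [feat=B main=D]
After op 5 (commit): HEAD=main@E [feat=B main=E]
After op 6 (checkout): HEAD=feat@B [feat=B main=E]
After op 7 (merge): HEAD=feat@F [feat=F main=E]
After op 8 (merge): HEAD=feat@G [feat=G main=E]
After op 9 (commit): HEAD=feat@H [feat=H main=E]
After op 10 (commit): HEAD=feat@I [feat=I main=E]
ancestors(G) = {A,B,C,D,E,F,G}; E in? yes
ancestors(C) = {A,B,C}; H in? no
ancestors(H) = {A,B,C,D,E,F,G,H}; G in? yes
ancestors(H) = {A,B,C,D,E,F,G,H}; D in? yes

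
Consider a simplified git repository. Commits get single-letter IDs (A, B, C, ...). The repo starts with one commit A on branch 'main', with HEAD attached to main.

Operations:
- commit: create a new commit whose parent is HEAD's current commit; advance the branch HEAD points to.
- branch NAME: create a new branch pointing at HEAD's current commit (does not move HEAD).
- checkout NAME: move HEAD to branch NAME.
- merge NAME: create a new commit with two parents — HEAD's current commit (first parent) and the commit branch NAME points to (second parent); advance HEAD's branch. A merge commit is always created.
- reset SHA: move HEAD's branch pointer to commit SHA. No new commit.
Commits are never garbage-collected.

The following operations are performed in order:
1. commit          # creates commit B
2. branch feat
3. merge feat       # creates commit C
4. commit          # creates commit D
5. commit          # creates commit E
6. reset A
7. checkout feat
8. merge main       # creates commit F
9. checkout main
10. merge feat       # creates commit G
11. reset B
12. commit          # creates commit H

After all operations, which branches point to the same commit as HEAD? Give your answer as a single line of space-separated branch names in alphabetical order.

Answer: main

Derivation:
After op 1 (commit): HEAD=main@B [main=B]
After op 2 (branch): HEAD=main@B [feat=B main=B]
After op 3 (merge): HEAD=main@C [feat=B main=C]
After op 4 (commit): HEAD=main@D [feat=B main=D]
After op 5 (commit): HEAD=main@E [feat=B main=E]
After op 6 (reset): HEAD=main@A [feat=B main=A]
After op 7 (checkout): HEAD=feat@B [feat=B main=A]
After op 8 (merge): HEAD=feat@F [feat=F main=A]
After op 9 (checkout): HEAD=main@A [feat=F main=A]
After op 10 (merge): HEAD=main@G [feat=F main=G]
After op 11 (reset): HEAD=main@B [feat=F main=B]
After op 12 (commit): HEAD=main@H [feat=F main=H]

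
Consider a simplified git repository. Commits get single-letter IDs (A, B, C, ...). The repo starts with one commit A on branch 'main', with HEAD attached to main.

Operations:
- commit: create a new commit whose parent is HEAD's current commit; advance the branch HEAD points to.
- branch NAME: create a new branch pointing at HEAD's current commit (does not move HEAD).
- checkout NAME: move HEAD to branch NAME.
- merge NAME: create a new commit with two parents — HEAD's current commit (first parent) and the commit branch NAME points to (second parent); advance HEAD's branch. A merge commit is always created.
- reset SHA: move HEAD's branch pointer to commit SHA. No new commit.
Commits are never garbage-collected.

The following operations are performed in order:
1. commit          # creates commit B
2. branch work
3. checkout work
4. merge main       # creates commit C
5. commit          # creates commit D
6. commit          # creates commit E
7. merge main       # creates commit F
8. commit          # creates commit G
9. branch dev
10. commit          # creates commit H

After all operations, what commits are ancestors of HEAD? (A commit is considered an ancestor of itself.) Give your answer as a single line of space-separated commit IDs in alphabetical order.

Answer: A B C D E F G H

Derivation:
After op 1 (commit): HEAD=main@B [main=B]
After op 2 (branch): HEAD=main@B [main=B work=B]
After op 3 (checkout): HEAD=work@B [main=B work=B]
After op 4 (merge): HEAD=work@C [main=B work=C]
After op 5 (commit): HEAD=work@D [main=B work=D]
After op 6 (commit): HEAD=work@E [main=B work=E]
After op 7 (merge): HEAD=work@F [main=B work=F]
After op 8 (commit): HEAD=work@G [main=B work=G]
After op 9 (branch): HEAD=work@G [dev=G main=B work=G]
After op 10 (commit): HEAD=work@H [dev=G main=B work=H]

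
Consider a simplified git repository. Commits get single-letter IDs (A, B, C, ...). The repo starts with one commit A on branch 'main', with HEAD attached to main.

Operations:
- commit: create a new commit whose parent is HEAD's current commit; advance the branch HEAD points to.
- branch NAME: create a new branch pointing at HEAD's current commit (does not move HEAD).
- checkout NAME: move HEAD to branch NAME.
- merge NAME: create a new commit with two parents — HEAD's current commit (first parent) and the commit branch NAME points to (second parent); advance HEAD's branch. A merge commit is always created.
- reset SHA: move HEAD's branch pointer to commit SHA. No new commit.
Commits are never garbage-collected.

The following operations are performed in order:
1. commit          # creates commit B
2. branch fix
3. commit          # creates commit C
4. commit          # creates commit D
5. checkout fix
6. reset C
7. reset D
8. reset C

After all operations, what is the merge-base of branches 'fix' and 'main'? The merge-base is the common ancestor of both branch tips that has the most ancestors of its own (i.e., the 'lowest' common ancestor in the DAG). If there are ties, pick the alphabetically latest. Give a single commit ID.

After op 1 (commit): HEAD=main@B [main=B]
After op 2 (branch): HEAD=main@B [fix=B main=B]
After op 3 (commit): HEAD=main@C [fix=B main=C]
After op 4 (commit): HEAD=main@D [fix=B main=D]
After op 5 (checkout): HEAD=fix@B [fix=B main=D]
After op 6 (reset): HEAD=fix@C [fix=C main=D]
After op 7 (reset): HEAD=fix@D [fix=D main=D]
After op 8 (reset): HEAD=fix@C [fix=C main=D]
ancestors(fix=C): ['A', 'B', 'C']
ancestors(main=D): ['A', 'B', 'C', 'D']
common: ['A', 'B', 'C']

Answer: C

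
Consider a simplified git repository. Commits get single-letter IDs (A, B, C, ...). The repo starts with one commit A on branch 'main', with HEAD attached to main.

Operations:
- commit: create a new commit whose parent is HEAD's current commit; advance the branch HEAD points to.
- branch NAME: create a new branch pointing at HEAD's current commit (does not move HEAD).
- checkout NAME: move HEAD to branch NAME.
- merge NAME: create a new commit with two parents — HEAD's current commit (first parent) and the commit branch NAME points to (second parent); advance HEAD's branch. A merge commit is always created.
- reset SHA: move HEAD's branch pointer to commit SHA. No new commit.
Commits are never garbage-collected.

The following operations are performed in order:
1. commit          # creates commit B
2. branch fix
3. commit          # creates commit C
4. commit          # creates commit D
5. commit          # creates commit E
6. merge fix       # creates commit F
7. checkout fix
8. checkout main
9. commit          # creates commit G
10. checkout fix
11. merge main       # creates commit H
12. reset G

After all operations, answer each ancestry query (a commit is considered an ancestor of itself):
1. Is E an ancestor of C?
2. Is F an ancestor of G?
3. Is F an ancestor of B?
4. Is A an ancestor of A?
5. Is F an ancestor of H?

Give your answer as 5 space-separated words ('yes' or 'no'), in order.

Answer: no yes no yes yes

Derivation:
After op 1 (commit): HEAD=main@B [main=B]
After op 2 (branch): HEAD=main@B [fix=B main=B]
After op 3 (commit): HEAD=main@C [fix=B main=C]
After op 4 (commit): HEAD=main@D [fix=B main=D]
After op 5 (commit): HEAD=main@E [fix=B main=E]
After op 6 (merge): HEAD=main@F [fix=B main=F]
After op 7 (checkout): HEAD=fix@B [fix=B main=F]
After op 8 (checkout): HEAD=main@F [fix=B main=F]
After op 9 (commit): HEAD=main@G [fix=B main=G]
After op 10 (checkout): HEAD=fix@B [fix=B main=G]
After op 11 (merge): HEAD=fix@H [fix=H main=G]
After op 12 (reset): HEAD=fix@G [fix=G main=G]
ancestors(C) = {A,B,C}; E in? no
ancestors(G) = {A,B,C,D,E,F,G}; F in? yes
ancestors(B) = {A,B}; F in? no
ancestors(A) = {A}; A in? yes
ancestors(H) = {A,B,C,D,E,F,G,H}; F in? yes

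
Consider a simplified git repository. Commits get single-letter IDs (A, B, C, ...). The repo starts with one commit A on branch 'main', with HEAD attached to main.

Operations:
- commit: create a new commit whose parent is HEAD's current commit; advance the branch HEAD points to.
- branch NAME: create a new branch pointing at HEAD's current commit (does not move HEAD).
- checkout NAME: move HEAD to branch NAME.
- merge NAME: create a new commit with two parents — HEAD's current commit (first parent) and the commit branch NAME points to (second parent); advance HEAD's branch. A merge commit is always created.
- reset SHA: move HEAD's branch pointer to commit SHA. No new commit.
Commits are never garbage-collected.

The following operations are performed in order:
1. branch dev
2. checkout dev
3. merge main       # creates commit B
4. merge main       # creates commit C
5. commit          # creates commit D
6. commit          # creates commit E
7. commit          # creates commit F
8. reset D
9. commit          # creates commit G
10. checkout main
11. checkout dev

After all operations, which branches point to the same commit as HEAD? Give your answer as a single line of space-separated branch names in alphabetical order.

After op 1 (branch): HEAD=main@A [dev=A main=A]
After op 2 (checkout): HEAD=dev@A [dev=A main=A]
After op 3 (merge): HEAD=dev@B [dev=B main=A]
After op 4 (merge): HEAD=dev@C [dev=C main=A]
After op 5 (commit): HEAD=dev@D [dev=D main=A]
After op 6 (commit): HEAD=dev@E [dev=E main=A]
After op 7 (commit): HEAD=dev@F [dev=F main=A]
After op 8 (reset): HEAD=dev@D [dev=D main=A]
After op 9 (commit): HEAD=dev@G [dev=G main=A]
After op 10 (checkout): HEAD=main@A [dev=G main=A]
After op 11 (checkout): HEAD=dev@G [dev=G main=A]

Answer: dev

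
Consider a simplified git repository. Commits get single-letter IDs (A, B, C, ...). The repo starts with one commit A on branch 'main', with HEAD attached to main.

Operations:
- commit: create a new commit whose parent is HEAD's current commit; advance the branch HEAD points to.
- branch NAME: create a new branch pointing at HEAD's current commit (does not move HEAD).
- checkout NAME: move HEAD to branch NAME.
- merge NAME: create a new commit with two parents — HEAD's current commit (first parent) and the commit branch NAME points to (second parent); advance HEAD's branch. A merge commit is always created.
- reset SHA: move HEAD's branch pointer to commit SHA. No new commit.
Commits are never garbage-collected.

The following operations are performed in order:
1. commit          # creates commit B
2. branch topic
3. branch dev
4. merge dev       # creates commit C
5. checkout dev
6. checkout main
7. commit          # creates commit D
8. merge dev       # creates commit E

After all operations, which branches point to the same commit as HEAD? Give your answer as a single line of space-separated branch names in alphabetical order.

After op 1 (commit): HEAD=main@B [main=B]
After op 2 (branch): HEAD=main@B [main=B topic=B]
After op 3 (branch): HEAD=main@B [dev=B main=B topic=B]
After op 4 (merge): HEAD=main@C [dev=B main=C topic=B]
After op 5 (checkout): HEAD=dev@B [dev=B main=C topic=B]
After op 6 (checkout): HEAD=main@C [dev=B main=C topic=B]
After op 7 (commit): HEAD=main@D [dev=B main=D topic=B]
After op 8 (merge): HEAD=main@E [dev=B main=E topic=B]

Answer: main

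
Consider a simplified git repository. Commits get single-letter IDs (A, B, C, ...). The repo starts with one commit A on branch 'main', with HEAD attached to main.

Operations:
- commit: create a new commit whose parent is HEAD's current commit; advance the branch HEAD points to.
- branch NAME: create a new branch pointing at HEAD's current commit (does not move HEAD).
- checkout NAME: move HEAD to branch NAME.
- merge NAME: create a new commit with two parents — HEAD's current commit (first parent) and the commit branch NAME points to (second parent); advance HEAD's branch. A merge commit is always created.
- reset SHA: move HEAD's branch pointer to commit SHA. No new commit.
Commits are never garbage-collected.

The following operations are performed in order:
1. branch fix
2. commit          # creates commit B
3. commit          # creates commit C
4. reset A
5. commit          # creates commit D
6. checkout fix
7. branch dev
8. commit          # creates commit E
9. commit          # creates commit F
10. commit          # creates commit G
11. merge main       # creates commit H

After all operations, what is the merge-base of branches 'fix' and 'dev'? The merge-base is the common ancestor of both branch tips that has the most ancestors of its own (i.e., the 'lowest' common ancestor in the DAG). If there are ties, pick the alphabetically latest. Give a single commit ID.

After op 1 (branch): HEAD=main@A [fix=A main=A]
After op 2 (commit): HEAD=main@B [fix=A main=B]
After op 3 (commit): HEAD=main@C [fix=A main=C]
After op 4 (reset): HEAD=main@A [fix=A main=A]
After op 5 (commit): HEAD=main@D [fix=A main=D]
After op 6 (checkout): HEAD=fix@A [fix=A main=D]
After op 7 (branch): HEAD=fix@A [dev=A fix=A main=D]
After op 8 (commit): HEAD=fix@E [dev=A fix=E main=D]
After op 9 (commit): HEAD=fix@F [dev=A fix=F main=D]
After op 10 (commit): HEAD=fix@G [dev=A fix=G main=D]
After op 11 (merge): HEAD=fix@H [dev=A fix=H main=D]
ancestors(fix=H): ['A', 'D', 'E', 'F', 'G', 'H']
ancestors(dev=A): ['A']
common: ['A']

Answer: A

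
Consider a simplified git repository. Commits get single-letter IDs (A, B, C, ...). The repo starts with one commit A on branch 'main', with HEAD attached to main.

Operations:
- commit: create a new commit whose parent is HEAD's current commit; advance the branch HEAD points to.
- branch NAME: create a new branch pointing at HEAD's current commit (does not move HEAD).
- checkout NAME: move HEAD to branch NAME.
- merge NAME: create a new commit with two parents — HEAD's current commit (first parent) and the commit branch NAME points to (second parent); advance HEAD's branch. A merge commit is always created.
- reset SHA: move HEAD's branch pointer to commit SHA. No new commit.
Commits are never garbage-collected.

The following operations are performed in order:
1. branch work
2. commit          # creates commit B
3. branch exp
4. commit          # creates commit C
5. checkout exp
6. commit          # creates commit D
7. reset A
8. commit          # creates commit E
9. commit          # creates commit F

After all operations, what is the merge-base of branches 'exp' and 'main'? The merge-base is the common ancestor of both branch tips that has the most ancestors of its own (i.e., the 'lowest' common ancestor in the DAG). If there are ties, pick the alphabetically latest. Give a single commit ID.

After op 1 (branch): HEAD=main@A [main=A work=A]
After op 2 (commit): HEAD=main@B [main=B work=A]
After op 3 (branch): HEAD=main@B [exp=B main=B work=A]
After op 4 (commit): HEAD=main@C [exp=B main=C work=A]
After op 5 (checkout): HEAD=exp@B [exp=B main=C work=A]
After op 6 (commit): HEAD=exp@D [exp=D main=C work=A]
After op 7 (reset): HEAD=exp@A [exp=A main=C work=A]
After op 8 (commit): HEAD=exp@E [exp=E main=C work=A]
After op 9 (commit): HEAD=exp@F [exp=F main=C work=A]
ancestors(exp=F): ['A', 'E', 'F']
ancestors(main=C): ['A', 'B', 'C']
common: ['A']

Answer: A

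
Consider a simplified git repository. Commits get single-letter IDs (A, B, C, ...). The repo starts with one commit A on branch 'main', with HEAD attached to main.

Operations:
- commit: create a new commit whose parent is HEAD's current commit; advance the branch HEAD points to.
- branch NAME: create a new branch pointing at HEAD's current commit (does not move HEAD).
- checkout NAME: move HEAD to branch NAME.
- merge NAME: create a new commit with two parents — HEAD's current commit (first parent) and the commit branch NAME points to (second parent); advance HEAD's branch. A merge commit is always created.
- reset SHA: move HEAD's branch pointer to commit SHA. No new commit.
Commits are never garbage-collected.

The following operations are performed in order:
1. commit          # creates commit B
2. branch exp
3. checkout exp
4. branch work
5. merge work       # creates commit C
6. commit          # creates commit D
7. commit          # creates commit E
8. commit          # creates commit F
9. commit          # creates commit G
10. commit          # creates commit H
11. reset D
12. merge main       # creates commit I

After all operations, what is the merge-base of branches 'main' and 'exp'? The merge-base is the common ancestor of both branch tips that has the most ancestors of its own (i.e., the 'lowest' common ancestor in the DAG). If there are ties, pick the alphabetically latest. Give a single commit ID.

After op 1 (commit): HEAD=main@B [main=B]
After op 2 (branch): HEAD=main@B [exp=B main=B]
After op 3 (checkout): HEAD=exp@B [exp=B main=B]
After op 4 (branch): HEAD=exp@B [exp=B main=B work=B]
After op 5 (merge): HEAD=exp@C [exp=C main=B work=B]
After op 6 (commit): HEAD=exp@D [exp=D main=B work=B]
After op 7 (commit): HEAD=exp@E [exp=E main=B work=B]
After op 8 (commit): HEAD=exp@F [exp=F main=B work=B]
After op 9 (commit): HEAD=exp@G [exp=G main=B work=B]
After op 10 (commit): HEAD=exp@H [exp=H main=B work=B]
After op 11 (reset): HEAD=exp@D [exp=D main=B work=B]
After op 12 (merge): HEAD=exp@I [exp=I main=B work=B]
ancestors(main=B): ['A', 'B']
ancestors(exp=I): ['A', 'B', 'C', 'D', 'I']
common: ['A', 'B']

Answer: B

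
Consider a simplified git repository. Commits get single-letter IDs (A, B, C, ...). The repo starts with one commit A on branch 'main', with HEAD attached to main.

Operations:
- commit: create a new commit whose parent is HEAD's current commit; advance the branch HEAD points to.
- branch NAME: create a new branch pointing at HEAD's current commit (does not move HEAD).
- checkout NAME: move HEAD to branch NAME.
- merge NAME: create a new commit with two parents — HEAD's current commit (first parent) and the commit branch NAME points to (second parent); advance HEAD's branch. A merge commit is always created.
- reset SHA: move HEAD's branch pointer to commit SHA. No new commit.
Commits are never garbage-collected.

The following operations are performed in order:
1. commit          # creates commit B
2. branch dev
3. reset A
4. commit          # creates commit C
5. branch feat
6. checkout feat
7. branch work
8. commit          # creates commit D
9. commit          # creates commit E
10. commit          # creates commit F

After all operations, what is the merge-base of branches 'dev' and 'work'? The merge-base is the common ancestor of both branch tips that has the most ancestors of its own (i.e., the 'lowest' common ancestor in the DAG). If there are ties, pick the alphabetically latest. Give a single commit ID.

After op 1 (commit): HEAD=main@B [main=B]
After op 2 (branch): HEAD=main@B [dev=B main=B]
After op 3 (reset): HEAD=main@A [dev=B main=A]
After op 4 (commit): HEAD=main@C [dev=B main=C]
After op 5 (branch): HEAD=main@C [dev=B feat=C main=C]
After op 6 (checkout): HEAD=feat@C [dev=B feat=C main=C]
After op 7 (branch): HEAD=feat@C [dev=B feat=C main=C work=C]
After op 8 (commit): HEAD=feat@D [dev=B feat=D main=C work=C]
After op 9 (commit): HEAD=feat@E [dev=B feat=E main=C work=C]
After op 10 (commit): HEAD=feat@F [dev=B feat=F main=C work=C]
ancestors(dev=B): ['A', 'B']
ancestors(work=C): ['A', 'C']
common: ['A']

Answer: A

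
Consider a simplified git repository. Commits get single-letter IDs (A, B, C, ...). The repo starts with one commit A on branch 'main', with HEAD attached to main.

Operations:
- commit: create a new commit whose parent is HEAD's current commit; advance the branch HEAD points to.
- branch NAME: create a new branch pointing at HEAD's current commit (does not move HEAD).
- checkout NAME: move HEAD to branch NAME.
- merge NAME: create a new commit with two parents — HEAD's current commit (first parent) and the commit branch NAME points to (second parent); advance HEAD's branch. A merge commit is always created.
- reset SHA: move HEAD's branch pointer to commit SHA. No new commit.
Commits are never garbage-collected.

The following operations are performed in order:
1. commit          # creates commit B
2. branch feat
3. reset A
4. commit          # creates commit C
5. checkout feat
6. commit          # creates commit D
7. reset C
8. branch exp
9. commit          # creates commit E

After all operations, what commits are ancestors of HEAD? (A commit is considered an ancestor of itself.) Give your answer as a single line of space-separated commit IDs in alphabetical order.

Answer: A C E

Derivation:
After op 1 (commit): HEAD=main@B [main=B]
After op 2 (branch): HEAD=main@B [feat=B main=B]
After op 3 (reset): HEAD=main@A [feat=B main=A]
After op 4 (commit): HEAD=main@C [feat=B main=C]
After op 5 (checkout): HEAD=feat@B [feat=B main=C]
After op 6 (commit): HEAD=feat@D [feat=D main=C]
After op 7 (reset): HEAD=feat@C [feat=C main=C]
After op 8 (branch): HEAD=feat@C [exp=C feat=C main=C]
After op 9 (commit): HEAD=feat@E [exp=C feat=E main=C]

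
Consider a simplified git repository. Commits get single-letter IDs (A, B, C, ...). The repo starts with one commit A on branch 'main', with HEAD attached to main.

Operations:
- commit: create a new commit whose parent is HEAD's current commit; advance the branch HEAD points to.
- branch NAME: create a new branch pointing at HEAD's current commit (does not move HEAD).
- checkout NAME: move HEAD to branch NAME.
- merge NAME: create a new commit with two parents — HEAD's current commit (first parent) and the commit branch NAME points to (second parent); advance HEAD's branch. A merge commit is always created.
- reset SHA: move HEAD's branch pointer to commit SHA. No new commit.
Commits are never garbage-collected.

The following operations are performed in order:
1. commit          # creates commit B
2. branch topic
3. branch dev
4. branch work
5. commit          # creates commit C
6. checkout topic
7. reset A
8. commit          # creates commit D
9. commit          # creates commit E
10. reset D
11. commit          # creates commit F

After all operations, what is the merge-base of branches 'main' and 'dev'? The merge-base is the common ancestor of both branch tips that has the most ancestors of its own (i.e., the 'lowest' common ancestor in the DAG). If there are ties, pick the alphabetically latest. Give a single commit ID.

After op 1 (commit): HEAD=main@B [main=B]
After op 2 (branch): HEAD=main@B [main=B topic=B]
After op 3 (branch): HEAD=main@B [dev=B main=B topic=B]
After op 4 (branch): HEAD=main@B [dev=B main=B topic=B work=B]
After op 5 (commit): HEAD=main@C [dev=B main=C topic=B work=B]
After op 6 (checkout): HEAD=topic@B [dev=B main=C topic=B work=B]
After op 7 (reset): HEAD=topic@A [dev=B main=C topic=A work=B]
After op 8 (commit): HEAD=topic@D [dev=B main=C topic=D work=B]
After op 9 (commit): HEAD=topic@E [dev=B main=C topic=E work=B]
After op 10 (reset): HEAD=topic@D [dev=B main=C topic=D work=B]
After op 11 (commit): HEAD=topic@F [dev=B main=C topic=F work=B]
ancestors(main=C): ['A', 'B', 'C']
ancestors(dev=B): ['A', 'B']
common: ['A', 'B']

Answer: B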